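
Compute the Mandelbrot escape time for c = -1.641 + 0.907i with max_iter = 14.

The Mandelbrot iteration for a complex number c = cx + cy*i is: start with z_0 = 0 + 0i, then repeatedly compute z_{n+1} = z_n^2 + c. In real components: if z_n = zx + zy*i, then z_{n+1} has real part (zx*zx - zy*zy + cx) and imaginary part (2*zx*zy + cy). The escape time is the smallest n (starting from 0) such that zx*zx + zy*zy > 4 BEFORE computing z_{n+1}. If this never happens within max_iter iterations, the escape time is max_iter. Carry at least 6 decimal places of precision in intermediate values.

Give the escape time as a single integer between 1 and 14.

Answer: 2

Derivation:
z_0 = 0 + 0i, c = -1.6410 + 0.9070i
Iter 1: z = -1.6410 + 0.9070i, |z|^2 = 3.5155
Iter 2: z = 0.2292 + -2.0698i, |z|^2 = 4.3365
Escaped at iteration 2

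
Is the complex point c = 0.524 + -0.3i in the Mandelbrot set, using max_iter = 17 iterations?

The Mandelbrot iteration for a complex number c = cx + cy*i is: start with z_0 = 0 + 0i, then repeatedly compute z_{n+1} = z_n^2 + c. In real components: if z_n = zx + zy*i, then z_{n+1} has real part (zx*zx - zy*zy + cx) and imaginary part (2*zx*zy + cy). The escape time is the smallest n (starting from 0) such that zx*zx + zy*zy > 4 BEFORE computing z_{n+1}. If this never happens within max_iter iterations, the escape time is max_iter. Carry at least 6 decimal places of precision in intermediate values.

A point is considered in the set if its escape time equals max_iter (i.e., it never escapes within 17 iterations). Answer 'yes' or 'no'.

z_0 = 0 + 0i, c = 0.5240 + -0.3000i
Iter 1: z = 0.5240 + -0.3000i, |z|^2 = 0.3646
Iter 2: z = 0.7086 + -0.6144i, |z|^2 = 0.8796
Iter 3: z = 0.6486 + -1.1707i, |z|^2 = 1.7912
Iter 4: z = -0.4259 + -1.8186i, |z|^2 = 3.4887
Iter 5: z = -2.6020 + 1.2490i, |z|^2 = 8.3303
Escaped at iteration 5

Answer: no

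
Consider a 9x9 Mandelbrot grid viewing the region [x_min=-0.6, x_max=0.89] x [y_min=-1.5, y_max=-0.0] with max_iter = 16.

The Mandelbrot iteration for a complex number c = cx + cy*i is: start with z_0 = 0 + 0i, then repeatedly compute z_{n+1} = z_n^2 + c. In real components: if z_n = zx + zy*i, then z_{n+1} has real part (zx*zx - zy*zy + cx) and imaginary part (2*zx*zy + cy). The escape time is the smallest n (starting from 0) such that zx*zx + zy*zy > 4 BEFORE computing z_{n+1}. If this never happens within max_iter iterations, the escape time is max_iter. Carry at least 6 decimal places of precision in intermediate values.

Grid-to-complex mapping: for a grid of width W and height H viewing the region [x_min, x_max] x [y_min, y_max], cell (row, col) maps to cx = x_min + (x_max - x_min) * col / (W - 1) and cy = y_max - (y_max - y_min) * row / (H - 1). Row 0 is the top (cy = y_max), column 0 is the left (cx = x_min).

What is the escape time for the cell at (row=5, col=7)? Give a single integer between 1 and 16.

z_0 = 0 + 0i, c = 0.7037 + -0.9375i
Iter 1: z = 0.7037 + -0.9375i, |z|^2 = 1.3742
Iter 2: z = 0.3201 + -2.2570i, |z|^2 = 5.1967
Escaped at iteration 2

Answer: 2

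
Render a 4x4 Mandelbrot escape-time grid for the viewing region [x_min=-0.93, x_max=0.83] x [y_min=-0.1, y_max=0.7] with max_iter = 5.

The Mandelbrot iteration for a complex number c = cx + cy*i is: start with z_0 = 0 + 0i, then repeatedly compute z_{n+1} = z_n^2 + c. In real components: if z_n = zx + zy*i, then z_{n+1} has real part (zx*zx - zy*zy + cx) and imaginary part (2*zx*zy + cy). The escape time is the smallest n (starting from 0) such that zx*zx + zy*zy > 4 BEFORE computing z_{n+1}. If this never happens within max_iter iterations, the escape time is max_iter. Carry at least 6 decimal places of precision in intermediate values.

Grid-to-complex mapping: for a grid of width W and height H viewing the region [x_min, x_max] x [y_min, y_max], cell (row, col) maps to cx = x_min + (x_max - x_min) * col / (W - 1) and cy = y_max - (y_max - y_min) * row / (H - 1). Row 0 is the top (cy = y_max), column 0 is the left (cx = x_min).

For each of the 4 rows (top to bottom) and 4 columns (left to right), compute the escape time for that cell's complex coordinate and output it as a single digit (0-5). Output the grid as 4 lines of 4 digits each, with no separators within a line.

(row=0, col=0): c = -0.9300 + 0.7000i → escape time 4
(row=0, col=1): c = -0.3433 + 0.7000i → escape time 5
(row=0, col=2): c = 0.2433 + 0.7000i → escape time 5
(row=0, col=3): c = 0.8300 + 0.7000i → escape time 2
(row=1, col=0): c = -0.9300 + 0.4333i → escape time 5
(row=1, col=1): c = -0.3433 + 0.4333i → escape time 5
(row=1, col=2): c = 0.2433 + 0.4333i → escape time 5
(row=1, col=3): c = 0.8300 + 0.4333i → escape time 3
(row=2, col=0): c = -0.9300 + 0.1667i → escape time 5
(row=2, col=1): c = -0.3433 + 0.1667i → escape time 5
(row=2, col=2): c = 0.2433 + 0.1667i → escape time 5
(row=2, col=3): c = 0.8300 + 0.1667i → escape time 3
(row=3, col=0): c = -0.9300 + -0.1000i → escape time 5
(row=3, col=1): c = -0.3433 + -0.1000i → escape time 5
(row=3, col=2): c = 0.2433 + -0.1000i → escape time 5
(row=3, col=3): c = 0.8300 + -0.1000i → escape time 3

Answer: 4552
5553
5553
5553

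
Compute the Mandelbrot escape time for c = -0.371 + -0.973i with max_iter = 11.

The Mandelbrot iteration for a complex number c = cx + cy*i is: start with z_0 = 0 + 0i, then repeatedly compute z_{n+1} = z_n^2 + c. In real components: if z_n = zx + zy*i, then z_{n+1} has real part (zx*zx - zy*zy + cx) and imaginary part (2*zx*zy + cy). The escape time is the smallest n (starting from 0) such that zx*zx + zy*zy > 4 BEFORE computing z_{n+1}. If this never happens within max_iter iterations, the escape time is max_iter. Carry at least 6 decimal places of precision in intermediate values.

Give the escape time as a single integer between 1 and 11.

z_0 = 0 + 0i, c = -0.3710 + -0.9730i
Iter 1: z = -0.3710 + -0.9730i, |z|^2 = 1.0844
Iter 2: z = -1.1801 + -0.2510i, |z|^2 = 1.4556
Iter 3: z = 0.9586 + -0.3805i, |z|^2 = 1.0637
Iter 4: z = 0.4031 + -1.7025i, |z|^2 = 3.0611
Iter 5: z = -3.1071 + -2.3456i, |z|^2 = 15.1556
Escaped at iteration 5

Answer: 5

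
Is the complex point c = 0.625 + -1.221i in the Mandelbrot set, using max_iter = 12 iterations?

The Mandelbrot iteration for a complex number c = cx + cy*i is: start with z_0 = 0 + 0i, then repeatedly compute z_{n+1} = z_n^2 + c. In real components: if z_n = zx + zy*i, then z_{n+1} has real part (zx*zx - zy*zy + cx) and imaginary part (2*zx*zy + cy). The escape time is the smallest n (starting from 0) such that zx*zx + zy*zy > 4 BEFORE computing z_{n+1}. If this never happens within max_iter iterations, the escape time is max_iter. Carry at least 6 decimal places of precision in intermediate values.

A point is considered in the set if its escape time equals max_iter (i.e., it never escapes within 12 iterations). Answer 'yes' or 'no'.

z_0 = 0 + 0i, c = 0.6250 + -1.2210i
Iter 1: z = 0.6250 + -1.2210i, |z|^2 = 1.8815
Iter 2: z = -0.4752 + -2.7473i, |z|^2 = 7.7732
Escaped at iteration 2

Answer: no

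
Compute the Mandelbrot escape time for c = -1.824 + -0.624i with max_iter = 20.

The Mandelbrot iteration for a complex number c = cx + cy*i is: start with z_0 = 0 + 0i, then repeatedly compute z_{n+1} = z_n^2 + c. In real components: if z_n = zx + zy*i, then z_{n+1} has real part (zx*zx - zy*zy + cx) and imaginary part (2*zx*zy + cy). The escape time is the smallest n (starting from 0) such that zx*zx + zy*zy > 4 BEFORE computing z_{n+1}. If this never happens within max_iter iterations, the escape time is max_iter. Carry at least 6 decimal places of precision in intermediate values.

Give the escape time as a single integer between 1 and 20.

z_0 = 0 + 0i, c = -1.8240 + -0.6240i
Iter 1: z = -1.8240 + -0.6240i, |z|^2 = 3.7164
Iter 2: z = 1.1136 + 1.6524i, |z|^2 = 3.9704
Iter 3: z = -3.3142 + 3.0561i, |z|^2 = 20.3235
Escaped at iteration 3

Answer: 3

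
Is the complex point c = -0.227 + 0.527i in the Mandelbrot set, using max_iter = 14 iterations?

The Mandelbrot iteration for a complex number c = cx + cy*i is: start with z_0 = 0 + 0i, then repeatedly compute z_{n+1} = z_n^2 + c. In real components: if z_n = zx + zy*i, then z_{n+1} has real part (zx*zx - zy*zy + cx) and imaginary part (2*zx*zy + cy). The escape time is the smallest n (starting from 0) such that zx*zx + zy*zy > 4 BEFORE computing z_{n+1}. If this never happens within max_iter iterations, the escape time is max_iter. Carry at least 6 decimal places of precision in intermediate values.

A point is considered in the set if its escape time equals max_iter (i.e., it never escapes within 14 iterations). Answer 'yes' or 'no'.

z_0 = 0 + 0i, c = -0.2270 + 0.5270i
Iter 1: z = -0.2270 + 0.5270i, |z|^2 = 0.3293
Iter 2: z = -0.4532 + 0.2877i, |z|^2 = 0.2882
Iter 3: z = -0.1044 + 0.2662i, |z|^2 = 0.0818
Iter 4: z = -0.2870 + 0.4714i, |z|^2 = 0.3046
Iter 5: z = -0.3669 + 0.2564i, |z|^2 = 0.2004
Iter 6: z = -0.1582 + 0.3388i, |z|^2 = 0.1398
Iter 7: z = -0.3168 + 0.4198i, |z|^2 = 0.2766
Iter 8: z = -0.3029 + 0.2610i, |z|^2 = 0.1599
Iter 9: z = -0.2034 + 0.3689i, |z|^2 = 0.1774
Iter 10: z = -0.3217 + 0.3770i, |z|^2 = 0.2456
Iter 11: z = -0.2656 + 0.2845i, |z|^2 = 0.1515
Iter 12: z = -0.2374 + 0.3759i, |z|^2 = 0.1976
Iter 13: z = -0.3120 + 0.3485i, |z|^2 = 0.2188
Did not escape in 14 iterations → in set

Answer: yes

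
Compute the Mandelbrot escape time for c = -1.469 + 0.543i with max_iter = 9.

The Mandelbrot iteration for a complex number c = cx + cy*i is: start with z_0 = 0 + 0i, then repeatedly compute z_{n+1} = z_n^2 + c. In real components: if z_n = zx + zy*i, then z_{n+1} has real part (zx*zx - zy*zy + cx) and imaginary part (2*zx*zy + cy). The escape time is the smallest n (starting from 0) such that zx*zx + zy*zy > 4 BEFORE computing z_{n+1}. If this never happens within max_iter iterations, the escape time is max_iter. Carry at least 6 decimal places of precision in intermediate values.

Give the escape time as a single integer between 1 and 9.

Answer: 3

Derivation:
z_0 = 0 + 0i, c = -1.4690 + 0.5430i
Iter 1: z = -1.4690 + 0.5430i, |z|^2 = 2.4528
Iter 2: z = 0.3941 + -1.0523i, |z|^2 = 1.2627
Iter 3: z = -2.4211 + -0.2865i, |z|^2 = 5.9437
Escaped at iteration 3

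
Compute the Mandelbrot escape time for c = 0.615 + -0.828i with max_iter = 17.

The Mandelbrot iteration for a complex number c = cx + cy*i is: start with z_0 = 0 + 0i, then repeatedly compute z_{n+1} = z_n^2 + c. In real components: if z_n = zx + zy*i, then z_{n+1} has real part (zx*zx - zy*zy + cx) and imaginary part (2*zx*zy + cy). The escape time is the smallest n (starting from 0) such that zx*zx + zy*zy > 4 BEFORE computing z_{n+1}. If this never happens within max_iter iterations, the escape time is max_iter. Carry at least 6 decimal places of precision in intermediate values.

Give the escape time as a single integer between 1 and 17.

Answer: 3

Derivation:
z_0 = 0 + 0i, c = 0.6150 + -0.8280i
Iter 1: z = 0.6150 + -0.8280i, |z|^2 = 1.0638
Iter 2: z = 0.3076 + -1.8464i, |z|^2 = 3.5040
Iter 3: z = -2.6997 + -1.9641i, |z|^2 = 11.1460
Escaped at iteration 3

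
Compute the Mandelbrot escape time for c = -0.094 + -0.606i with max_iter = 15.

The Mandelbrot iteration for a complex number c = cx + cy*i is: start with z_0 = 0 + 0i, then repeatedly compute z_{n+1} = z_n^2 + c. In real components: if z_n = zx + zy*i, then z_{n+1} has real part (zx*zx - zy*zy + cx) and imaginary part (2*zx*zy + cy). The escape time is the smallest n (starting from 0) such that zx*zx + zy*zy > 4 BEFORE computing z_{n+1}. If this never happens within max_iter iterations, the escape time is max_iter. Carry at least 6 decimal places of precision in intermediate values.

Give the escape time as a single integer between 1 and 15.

z_0 = 0 + 0i, c = -0.0940 + -0.6060i
Iter 1: z = -0.0940 + -0.6060i, |z|^2 = 0.3761
Iter 2: z = -0.4524 + -0.4921i, |z|^2 = 0.4468
Iter 3: z = -0.1315 + -0.1608i, |z|^2 = 0.0431
Iter 4: z = -0.1026 + -0.5637i, |z|^2 = 0.3283
Iter 5: z = -0.4013 + -0.4904i, |z|^2 = 0.4015
Iter 6: z = -0.1734 + -0.2125i, |z|^2 = 0.0752
Iter 7: z = -0.1091 + -0.5323i, |z|^2 = 0.2952
Iter 8: z = -0.3654 + -0.4899i, |z|^2 = 0.3736
Iter 9: z = -0.2004 + -0.2479i, |z|^2 = 0.1017
Iter 10: z = -0.1153 + -0.5066i, |z|^2 = 0.2699
Iter 11: z = -0.3374 + -0.4892i, |z|^2 = 0.3531
Iter 12: z = -0.2195 + -0.2759i, |z|^2 = 0.1243
Iter 13: z = -0.1220 + -0.4849i, |z|^2 = 0.2500
Iter 14: z = -0.3142 + -0.4877i, |z|^2 = 0.3366

Answer: 15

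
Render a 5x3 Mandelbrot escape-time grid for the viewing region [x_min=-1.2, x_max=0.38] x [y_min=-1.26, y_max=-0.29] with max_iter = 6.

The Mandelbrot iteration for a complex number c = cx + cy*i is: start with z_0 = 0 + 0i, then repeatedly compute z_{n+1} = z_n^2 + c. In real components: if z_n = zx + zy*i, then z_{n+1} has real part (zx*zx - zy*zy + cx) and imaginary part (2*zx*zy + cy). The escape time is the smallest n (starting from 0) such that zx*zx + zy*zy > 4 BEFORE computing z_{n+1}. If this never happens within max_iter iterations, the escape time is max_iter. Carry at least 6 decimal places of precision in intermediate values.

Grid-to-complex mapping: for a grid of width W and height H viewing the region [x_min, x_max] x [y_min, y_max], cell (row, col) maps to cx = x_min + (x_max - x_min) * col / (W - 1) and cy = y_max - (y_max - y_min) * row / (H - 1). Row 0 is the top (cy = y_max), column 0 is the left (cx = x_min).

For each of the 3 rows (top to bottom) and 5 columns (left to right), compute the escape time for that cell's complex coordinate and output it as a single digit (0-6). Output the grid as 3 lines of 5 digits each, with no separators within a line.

(row=0, col=0): c = -1.2000 + -0.2900i → escape time 6
(row=0, col=1): c = -0.8050 + -0.2900i → escape time 6
(row=0, col=2): c = -0.4100 + -0.2900i → escape time 6
(row=0, col=3): c = -0.0150 + -0.2900i → escape time 6
(row=0, col=4): c = 0.3800 + -0.2900i → escape time 6
(row=1, col=0): c = -1.2000 + -0.7750i → escape time 3
(row=1, col=1): c = -0.8050 + -0.7750i → escape time 4
(row=1, col=2): c = -0.4100 + -0.7750i → escape time 6
(row=1, col=3): c = -0.0150 + -0.7750i → escape time 6
(row=1, col=4): c = 0.3800 + -0.7750i → escape time 4
(row=2, col=0): c = -1.2000 + -1.2600i → escape time 2
(row=2, col=1): c = -0.8050 + -1.2600i → escape time 3
(row=2, col=2): c = -0.4100 + -1.2600i → escape time 3
(row=2, col=3): c = -0.0150 + -1.2600i → escape time 2
(row=2, col=4): c = 0.3800 + -1.2600i → escape time 2

Answer: 66666
34664
23322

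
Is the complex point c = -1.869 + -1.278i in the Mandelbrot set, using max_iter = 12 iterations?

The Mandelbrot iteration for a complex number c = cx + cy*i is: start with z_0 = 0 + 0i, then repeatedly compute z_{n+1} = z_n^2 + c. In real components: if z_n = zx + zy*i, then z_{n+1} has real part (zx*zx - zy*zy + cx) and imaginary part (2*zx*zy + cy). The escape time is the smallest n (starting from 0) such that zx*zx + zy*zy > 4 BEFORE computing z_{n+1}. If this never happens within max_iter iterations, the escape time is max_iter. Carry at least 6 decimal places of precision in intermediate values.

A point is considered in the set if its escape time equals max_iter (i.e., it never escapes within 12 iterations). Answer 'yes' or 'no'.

z_0 = 0 + 0i, c = -1.8690 + -1.2780i
Iter 1: z = -1.8690 + -1.2780i, |z|^2 = 5.1264
Escaped at iteration 1

Answer: no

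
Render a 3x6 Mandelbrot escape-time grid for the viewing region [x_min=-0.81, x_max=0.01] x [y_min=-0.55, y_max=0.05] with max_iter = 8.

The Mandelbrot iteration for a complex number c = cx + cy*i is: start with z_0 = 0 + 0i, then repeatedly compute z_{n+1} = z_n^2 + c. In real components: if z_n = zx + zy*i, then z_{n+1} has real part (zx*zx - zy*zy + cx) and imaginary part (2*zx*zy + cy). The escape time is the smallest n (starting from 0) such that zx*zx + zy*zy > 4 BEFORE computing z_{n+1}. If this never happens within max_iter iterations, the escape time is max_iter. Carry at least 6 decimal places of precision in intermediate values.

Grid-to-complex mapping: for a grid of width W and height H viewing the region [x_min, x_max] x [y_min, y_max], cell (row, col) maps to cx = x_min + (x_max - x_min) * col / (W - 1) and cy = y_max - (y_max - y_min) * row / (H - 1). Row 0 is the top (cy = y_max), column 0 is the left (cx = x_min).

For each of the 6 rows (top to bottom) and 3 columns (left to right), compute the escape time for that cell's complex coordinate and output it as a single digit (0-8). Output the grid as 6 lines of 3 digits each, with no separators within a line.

Answer: 888
888
888
888
788
688

Derivation:
(row=0, col=0): c = -0.8100 + 0.0500i → escape time 8
(row=0, col=1): c = -0.4000 + 0.0500i → escape time 8
(row=0, col=2): c = 0.0100 + 0.0500i → escape time 8
(row=1, col=0): c = -0.8100 + -0.0700i → escape time 8
(row=1, col=1): c = -0.4000 + -0.0700i → escape time 8
(row=1, col=2): c = 0.0100 + -0.0700i → escape time 8
(row=2, col=0): c = -0.8100 + -0.1900i → escape time 8
(row=2, col=1): c = -0.4000 + -0.1900i → escape time 8
(row=2, col=2): c = 0.0100 + -0.1900i → escape time 8
(row=3, col=0): c = -0.8100 + -0.3100i → escape time 8
(row=3, col=1): c = -0.4000 + -0.3100i → escape time 8
(row=3, col=2): c = 0.0100 + -0.3100i → escape time 8
(row=4, col=0): c = -0.8100 + -0.4300i → escape time 7
(row=4, col=1): c = -0.4000 + -0.4300i → escape time 8
(row=4, col=2): c = 0.0100 + -0.4300i → escape time 8
(row=5, col=0): c = -0.8100 + -0.5500i → escape time 6
(row=5, col=1): c = -0.4000 + -0.5500i → escape time 8
(row=5, col=2): c = 0.0100 + -0.5500i → escape time 8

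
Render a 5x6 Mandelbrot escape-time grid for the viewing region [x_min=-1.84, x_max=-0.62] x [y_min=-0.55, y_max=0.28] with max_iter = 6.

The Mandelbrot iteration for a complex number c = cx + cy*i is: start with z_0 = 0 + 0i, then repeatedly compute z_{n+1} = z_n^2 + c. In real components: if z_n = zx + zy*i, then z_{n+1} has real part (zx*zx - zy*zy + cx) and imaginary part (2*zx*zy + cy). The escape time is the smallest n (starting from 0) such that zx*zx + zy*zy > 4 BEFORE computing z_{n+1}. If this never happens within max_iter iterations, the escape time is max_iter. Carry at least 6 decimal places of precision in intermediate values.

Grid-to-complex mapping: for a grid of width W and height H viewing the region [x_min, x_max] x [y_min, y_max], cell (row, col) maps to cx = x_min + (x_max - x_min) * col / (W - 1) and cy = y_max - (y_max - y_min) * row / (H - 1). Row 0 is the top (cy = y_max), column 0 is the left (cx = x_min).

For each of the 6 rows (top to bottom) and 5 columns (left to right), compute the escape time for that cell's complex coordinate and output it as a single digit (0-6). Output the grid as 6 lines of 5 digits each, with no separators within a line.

(row=0, col=0): c = -1.8400 + 0.2800i → escape time 4
(row=0, col=1): c = -1.5350 + 0.2800i → escape time 5
(row=0, col=2): c = -1.2300 + 0.2800i → escape time 6
(row=0, col=3): c = -0.9250 + 0.2800i → escape time 6
(row=0, col=4): c = -0.6200 + 0.2800i → escape time 6
(row=1, col=0): c = -1.8400 + 0.1140i → escape time 4
(row=1, col=1): c = -1.5350 + 0.1140i → escape time 6
(row=1, col=2): c = -1.2300 + 0.1140i → escape time 6
(row=1, col=3): c = -0.9250 + 0.1140i → escape time 6
(row=1, col=4): c = -0.6200 + 0.1140i → escape time 6
(row=2, col=0): c = -1.8400 + -0.0520i → escape time 6
(row=2, col=1): c = -1.5350 + -0.0520i → escape time 6
(row=2, col=2): c = -1.2300 + -0.0520i → escape time 6
(row=2, col=3): c = -0.9250 + -0.0520i → escape time 6
(row=2, col=4): c = -0.6200 + -0.0520i → escape time 6
(row=3, col=0): c = -1.8400 + -0.2180i → escape time 4
(row=3, col=1): c = -1.5350 + -0.2180i → escape time 5
(row=3, col=2): c = -1.2300 + -0.2180i → escape time 6
(row=3, col=3): c = -0.9250 + -0.2180i → escape time 6
(row=3, col=4): c = -0.6200 + -0.2180i → escape time 6
(row=4, col=0): c = -1.8400 + -0.3840i → escape time 3
(row=4, col=1): c = -1.5350 + -0.3840i → escape time 4
(row=4, col=2): c = -1.2300 + -0.3840i → escape time 6
(row=4, col=3): c = -0.9250 + -0.3840i → escape time 6
(row=4, col=4): c = -0.6200 + -0.3840i → escape time 6
(row=5, col=0): c = -1.8400 + -0.5500i → escape time 3
(row=5, col=1): c = -1.5350 + -0.5500i → escape time 3
(row=5, col=2): c = -1.2300 + -0.5500i → escape time 4
(row=5, col=3): c = -0.9250 + -0.5500i → escape time 5
(row=5, col=4): c = -0.6200 + -0.5500i → escape time 6

Answer: 45666
46666
66666
45666
34666
33456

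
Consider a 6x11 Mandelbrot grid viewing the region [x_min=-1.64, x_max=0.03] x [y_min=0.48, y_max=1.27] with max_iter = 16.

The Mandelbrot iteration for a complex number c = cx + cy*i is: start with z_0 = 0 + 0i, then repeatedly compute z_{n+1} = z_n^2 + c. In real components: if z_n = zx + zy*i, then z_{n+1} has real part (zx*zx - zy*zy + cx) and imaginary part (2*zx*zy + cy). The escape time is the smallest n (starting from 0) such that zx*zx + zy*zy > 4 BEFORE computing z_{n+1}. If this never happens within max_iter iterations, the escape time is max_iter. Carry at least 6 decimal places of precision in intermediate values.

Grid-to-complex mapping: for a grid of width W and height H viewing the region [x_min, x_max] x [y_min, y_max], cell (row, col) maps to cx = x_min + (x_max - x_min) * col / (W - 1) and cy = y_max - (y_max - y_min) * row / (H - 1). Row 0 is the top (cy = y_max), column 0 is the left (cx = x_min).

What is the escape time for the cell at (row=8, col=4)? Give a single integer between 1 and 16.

z_0 = 0 + 0i, c = -0.3040 + 0.6380i
Iter 1: z = -0.3040 + 0.6380i, |z|^2 = 0.4995
Iter 2: z = -0.6186 + 0.2501i, |z|^2 = 0.4452
Iter 3: z = 0.0162 + 0.3286i, |z|^2 = 0.1082
Iter 4: z = -0.4117 + 0.6486i, |z|^2 = 0.5902
Iter 5: z = -0.5552 + 0.1039i, |z|^2 = 0.3191
Iter 6: z = -0.0065 + 0.5226i, |z|^2 = 0.2731
Iter 7: z = -0.5771 + 0.6312i, |z|^2 = 0.7314
Iter 8: z = -0.3694 + -0.0904i, |z|^2 = 0.1446
Iter 9: z = -0.1757 + 0.7048i, |z|^2 = 0.5276
Iter 10: z = -0.7699 + 0.3903i, |z|^2 = 0.7450
Iter 11: z = 0.1364 + 0.0371i, |z|^2 = 0.0200
Iter 12: z = -0.2868 + 0.6481i, |z|^2 = 0.5023
Iter 13: z = -0.6418 + 0.2663i, |z|^2 = 0.4828
Iter 14: z = 0.0370 + 0.2962i, |z|^2 = 0.0891
Iter 15: z = -0.3904 + 0.6599i, |z|^2 = 0.5879

Answer: 16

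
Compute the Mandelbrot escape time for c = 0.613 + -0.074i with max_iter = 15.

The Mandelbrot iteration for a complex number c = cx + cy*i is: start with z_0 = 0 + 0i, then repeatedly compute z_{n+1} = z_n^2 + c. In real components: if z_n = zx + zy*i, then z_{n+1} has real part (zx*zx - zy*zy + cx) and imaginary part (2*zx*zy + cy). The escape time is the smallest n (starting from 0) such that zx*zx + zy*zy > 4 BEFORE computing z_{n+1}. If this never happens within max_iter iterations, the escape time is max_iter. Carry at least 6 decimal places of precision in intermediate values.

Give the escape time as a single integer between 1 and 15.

z_0 = 0 + 0i, c = 0.6130 + -0.0740i
Iter 1: z = 0.6130 + -0.0740i, |z|^2 = 0.3812
Iter 2: z = 0.9833 + -0.1647i, |z|^2 = 0.9940
Iter 3: z = 1.5527 + -0.3979i, |z|^2 = 2.5693
Iter 4: z = 2.8656 + -1.3098i, |z|^2 = 9.9273
Escaped at iteration 4

Answer: 4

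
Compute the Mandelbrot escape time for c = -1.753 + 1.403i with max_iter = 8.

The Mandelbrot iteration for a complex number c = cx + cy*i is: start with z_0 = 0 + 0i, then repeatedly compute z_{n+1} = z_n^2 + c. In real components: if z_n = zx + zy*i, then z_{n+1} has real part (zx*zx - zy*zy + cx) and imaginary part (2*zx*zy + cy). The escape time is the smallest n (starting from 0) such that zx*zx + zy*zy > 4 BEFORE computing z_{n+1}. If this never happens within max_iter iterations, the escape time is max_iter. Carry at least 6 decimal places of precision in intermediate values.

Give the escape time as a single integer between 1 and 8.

z_0 = 0 + 0i, c = -1.7530 + 1.4030i
Iter 1: z = -1.7530 + 1.4030i, |z|^2 = 5.0414
Escaped at iteration 1

Answer: 1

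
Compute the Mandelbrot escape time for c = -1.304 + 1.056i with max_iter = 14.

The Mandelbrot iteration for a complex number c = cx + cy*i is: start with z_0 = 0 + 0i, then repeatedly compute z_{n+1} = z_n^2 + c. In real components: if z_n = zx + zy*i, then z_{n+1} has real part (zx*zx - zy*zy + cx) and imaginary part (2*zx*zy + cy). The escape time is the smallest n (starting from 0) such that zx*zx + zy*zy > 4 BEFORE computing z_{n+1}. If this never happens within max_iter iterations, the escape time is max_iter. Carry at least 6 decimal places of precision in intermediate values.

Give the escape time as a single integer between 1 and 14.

Answer: 3

Derivation:
z_0 = 0 + 0i, c = -1.3040 + 1.0560i
Iter 1: z = -1.3040 + 1.0560i, |z|^2 = 2.8156
Iter 2: z = -0.7187 + -1.6980i, |z|^2 = 3.3999
Iter 3: z = -3.6708 + 3.4968i, |z|^2 = 25.7027
Escaped at iteration 3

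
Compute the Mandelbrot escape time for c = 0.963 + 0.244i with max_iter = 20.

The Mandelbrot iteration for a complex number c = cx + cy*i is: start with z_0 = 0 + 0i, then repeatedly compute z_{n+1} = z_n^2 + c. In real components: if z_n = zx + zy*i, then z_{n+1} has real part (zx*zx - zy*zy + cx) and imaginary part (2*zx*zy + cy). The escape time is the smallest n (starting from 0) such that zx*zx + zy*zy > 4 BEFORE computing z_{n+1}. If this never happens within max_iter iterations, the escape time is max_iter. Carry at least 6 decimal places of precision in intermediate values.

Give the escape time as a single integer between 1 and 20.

z_0 = 0 + 0i, c = 0.9630 + 0.2440i
Iter 1: z = 0.9630 + 0.2440i, |z|^2 = 0.9869
Iter 2: z = 1.8308 + 0.7139i, |z|^2 = 3.8617
Iter 3: z = 3.8052 + 2.8582i, |z|^2 = 22.6492
Escaped at iteration 3

Answer: 3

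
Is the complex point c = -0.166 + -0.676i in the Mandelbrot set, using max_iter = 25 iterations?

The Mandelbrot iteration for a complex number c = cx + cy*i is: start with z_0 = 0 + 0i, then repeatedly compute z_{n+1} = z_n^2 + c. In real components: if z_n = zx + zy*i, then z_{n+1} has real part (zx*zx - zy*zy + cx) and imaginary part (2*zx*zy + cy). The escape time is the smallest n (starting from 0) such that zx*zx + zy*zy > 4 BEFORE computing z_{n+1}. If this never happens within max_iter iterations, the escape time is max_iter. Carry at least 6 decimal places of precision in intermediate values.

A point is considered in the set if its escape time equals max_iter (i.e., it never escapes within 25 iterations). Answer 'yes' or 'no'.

z_0 = 0 + 0i, c = -0.1660 + -0.6760i
Iter 1: z = -0.1660 + -0.6760i, |z|^2 = 0.4845
Iter 2: z = -0.5954 + -0.4516i, |z|^2 = 0.5584
Iter 3: z = -0.0154 + -0.1383i, |z|^2 = 0.0194
Iter 4: z = -0.1849 + -0.6717i, |z|^2 = 0.4854
Iter 5: z = -0.5831 + -0.4276i, |z|^2 = 0.5228
Iter 6: z = -0.0089 + -0.1773i, |z|^2 = 0.0315
Iter 7: z = -0.1974 + -0.6728i, |z|^2 = 0.4917
Iter 8: z = -0.5798 + -0.4104i, |z|^2 = 0.5046
Iter 9: z = 0.0017 + -0.2001i, |z|^2 = 0.0401
Iter 10: z = -0.2060 + -0.6767i, |z|^2 = 0.5004
Iter 11: z = -0.5814 + -0.3971i, |z|^2 = 0.4958
Iter 12: z = 0.0144 + -0.2142i, |z|^2 = 0.0461
Iter 13: z = -0.2117 + -0.6821i, |z|^2 = 0.5101
Iter 14: z = -0.5865 + -0.3872i, |z|^2 = 0.4940
Iter 15: z = 0.0281 + -0.2218i, |z|^2 = 0.0500
Iter 16: z = -0.2144 + -0.6884i, |z|^2 = 0.5199
Iter 17: z = -0.5940 + -0.3808i, |z|^2 = 0.4978
Iter 18: z = 0.0418 + -0.2236i, |z|^2 = 0.0517
Iter 19: z = -0.2143 + -0.6947i, |z|^2 = 0.5285
Iter 20: z = -0.6027 + -0.3783i, |z|^2 = 0.5064
Iter 21: z = 0.0541 + -0.2200i, |z|^2 = 0.0513
Iter 22: z = -0.2115 + -0.6998i, |z|^2 = 0.5345
Iter 23: z = -0.6110 + -0.3800i, |z|^2 = 0.5178
Iter 24: z = 0.0629 + -0.2116i, |z|^2 = 0.0487
Did not escape in 25 iterations → in set

Answer: yes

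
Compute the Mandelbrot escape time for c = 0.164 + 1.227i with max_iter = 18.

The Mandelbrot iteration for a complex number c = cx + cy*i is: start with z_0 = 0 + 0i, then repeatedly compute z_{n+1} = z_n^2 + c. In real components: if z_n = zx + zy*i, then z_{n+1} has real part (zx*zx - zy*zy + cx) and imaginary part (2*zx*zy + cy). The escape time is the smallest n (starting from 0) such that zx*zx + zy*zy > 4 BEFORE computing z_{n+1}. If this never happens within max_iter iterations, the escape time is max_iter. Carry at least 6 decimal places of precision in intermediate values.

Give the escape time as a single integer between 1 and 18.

z_0 = 0 + 0i, c = 0.1640 + 1.2270i
Iter 1: z = 0.1640 + 1.2270i, |z|^2 = 1.5324
Iter 2: z = -1.3146 + 1.6295i, |z|^2 = 4.3834
Escaped at iteration 2

Answer: 2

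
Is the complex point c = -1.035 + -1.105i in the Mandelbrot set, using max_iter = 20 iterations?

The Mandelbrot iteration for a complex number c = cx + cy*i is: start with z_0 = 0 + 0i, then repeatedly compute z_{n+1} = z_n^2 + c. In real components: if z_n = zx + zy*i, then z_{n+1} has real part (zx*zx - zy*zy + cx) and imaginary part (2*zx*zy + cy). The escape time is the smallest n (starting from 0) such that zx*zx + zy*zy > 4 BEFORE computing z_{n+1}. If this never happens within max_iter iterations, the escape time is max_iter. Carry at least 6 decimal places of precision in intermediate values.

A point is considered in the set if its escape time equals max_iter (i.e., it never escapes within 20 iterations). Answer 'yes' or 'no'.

Answer: no

Derivation:
z_0 = 0 + 0i, c = -1.0350 + -1.1050i
Iter 1: z = -1.0350 + -1.1050i, |z|^2 = 2.2923
Iter 2: z = -1.1848 + 1.1824i, |z|^2 = 2.8017
Iter 3: z = -1.0292 + -3.9067i, |z|^2 = 16.3215
Escaped at iteration 3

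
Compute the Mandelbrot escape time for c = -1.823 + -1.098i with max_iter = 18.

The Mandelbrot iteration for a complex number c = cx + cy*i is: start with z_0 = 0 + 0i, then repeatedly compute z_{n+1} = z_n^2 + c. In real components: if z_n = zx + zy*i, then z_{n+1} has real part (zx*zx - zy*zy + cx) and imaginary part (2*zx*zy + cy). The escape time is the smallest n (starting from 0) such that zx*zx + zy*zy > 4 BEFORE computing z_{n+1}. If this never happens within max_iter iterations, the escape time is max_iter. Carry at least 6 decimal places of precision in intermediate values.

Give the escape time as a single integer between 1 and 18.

z_0 = 0 + 0i, c = -1.8230 + -1.0980i
Iter 1: z = -1.8230 + -1.0980i, |z|^2 = 4.5289
Escaped at iteration 1

Answer: 1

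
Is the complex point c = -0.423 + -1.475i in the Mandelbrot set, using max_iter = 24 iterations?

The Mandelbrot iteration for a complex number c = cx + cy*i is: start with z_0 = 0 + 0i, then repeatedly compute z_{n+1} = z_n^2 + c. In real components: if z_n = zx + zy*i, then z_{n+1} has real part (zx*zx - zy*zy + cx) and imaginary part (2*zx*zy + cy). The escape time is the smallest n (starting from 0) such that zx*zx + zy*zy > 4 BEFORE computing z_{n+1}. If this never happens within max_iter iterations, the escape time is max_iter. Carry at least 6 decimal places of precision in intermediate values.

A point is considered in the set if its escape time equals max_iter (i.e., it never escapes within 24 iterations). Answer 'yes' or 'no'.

z_0 = 0 + 0i, c = -0.4230 + -1.4750i
Iter 1: z = -0.4230 + -1.4750i, |z|^2 = 2.3546
Iter 2: z = -2.4197 + -0.2271i, |z|^2 = 5.9065
Escaped at iteration 2

Answer: no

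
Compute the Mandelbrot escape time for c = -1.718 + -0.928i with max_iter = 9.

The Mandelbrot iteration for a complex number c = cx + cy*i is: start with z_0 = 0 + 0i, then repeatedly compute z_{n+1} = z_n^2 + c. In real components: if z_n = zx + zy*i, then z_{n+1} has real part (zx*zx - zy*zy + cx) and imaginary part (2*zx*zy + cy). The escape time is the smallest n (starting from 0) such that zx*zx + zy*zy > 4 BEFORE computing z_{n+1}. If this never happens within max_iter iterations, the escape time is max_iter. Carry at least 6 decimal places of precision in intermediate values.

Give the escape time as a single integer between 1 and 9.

Answer: 2

Derivation:
z_0 = 0 + 0i, c = -1.7180 + -0.9280i
Iter 1: z = -1.7180 + -0.9280i, |z|^2 = 3.8127
Iter 2: z = 0.3723 + 2.2606i, |z|^2 = 5.2490
Escaped at iteration 2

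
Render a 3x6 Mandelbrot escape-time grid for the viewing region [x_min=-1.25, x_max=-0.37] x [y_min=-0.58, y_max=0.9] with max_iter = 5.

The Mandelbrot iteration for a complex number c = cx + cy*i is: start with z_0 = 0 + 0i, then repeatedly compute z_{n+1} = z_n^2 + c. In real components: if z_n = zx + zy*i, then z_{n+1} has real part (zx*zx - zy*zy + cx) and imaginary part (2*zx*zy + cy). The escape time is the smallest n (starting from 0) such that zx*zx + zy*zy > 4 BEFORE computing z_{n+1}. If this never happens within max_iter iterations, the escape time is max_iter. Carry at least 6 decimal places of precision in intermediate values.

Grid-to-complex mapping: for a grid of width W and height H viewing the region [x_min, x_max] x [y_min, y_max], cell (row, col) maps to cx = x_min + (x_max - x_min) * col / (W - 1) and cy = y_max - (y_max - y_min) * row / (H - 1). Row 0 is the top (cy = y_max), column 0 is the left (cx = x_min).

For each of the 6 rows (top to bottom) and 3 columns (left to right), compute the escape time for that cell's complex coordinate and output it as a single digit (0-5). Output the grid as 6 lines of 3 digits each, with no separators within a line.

Answer: 345
355
555
555
555
355

Derivation:
(row=0, col=0): c = -1.2500 + 0.9000i → escape time 3
(row=0, col=1): c = -0.8100 + 0.9000i → escape time 4
(row=0, col=2): c = -0.3700 + 0.9000i → escape time 5
(row=1, col=0): c = -1.2500 + 0.6040i → escape time 3
(row=1, col=1): c = -0.8100 + 0.6040i → escape time 5
(row=1, col=2): c = -0.3700 + 0.6040i → escape time 5
(row=2, col=0): c = -1.2500 + 0.3080i → escape time 5
(row=2, col=1): c = -0.8100 + 0.3080i → escape time 5
(row=2, col=2): c = -0.3700 + 0.3080i → escape time 5
(row=3, col=0): c = -1.2500 + 0.0120i → escape time 5
(row=3, col=1): c = -0.8100 + 0.0120i → escape time 5
(row=3, col=2): c = -0.3700 + 0.0120i → escape time 5
(row=4, col=0): c = -1.2500 + -0.2840i → escape time 5
(row=4, col=1): c = -0.8100 + -0.2840i → escape time 5
(row=4, col=2): c = -0.3700 + -0.2840i → escape time 5
(row=5, col=0): c = -1.2500 + -0.5800i → escape time 3
(row=5, col=1): c = -0.8100 + -0.5800i → escape time 5
(row=5, col=2): c = -0.3700 + -0.5800i → escape time 5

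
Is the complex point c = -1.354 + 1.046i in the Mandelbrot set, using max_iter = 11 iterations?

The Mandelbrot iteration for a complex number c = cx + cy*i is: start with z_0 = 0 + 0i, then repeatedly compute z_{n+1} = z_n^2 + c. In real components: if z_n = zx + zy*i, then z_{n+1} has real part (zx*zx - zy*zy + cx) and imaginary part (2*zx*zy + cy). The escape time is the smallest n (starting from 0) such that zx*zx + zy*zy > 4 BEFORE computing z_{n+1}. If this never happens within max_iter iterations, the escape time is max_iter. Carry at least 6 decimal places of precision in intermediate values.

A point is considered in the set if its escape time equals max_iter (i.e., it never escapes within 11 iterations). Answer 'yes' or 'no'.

z_0 = 0 + 0i, c = -1.3540 + 1.0460i
Iter 1: z = -1.3540 + 1.0460i, |z|^2 = 2.9274
Iter 2: z = -0.6148 + -1.7866i, |z|^2 = 3.5698
Iter 3: z = -4.1678 + 3.2428i, |z|^2 = 27.8865
Escaped at iteration 3

Answer: no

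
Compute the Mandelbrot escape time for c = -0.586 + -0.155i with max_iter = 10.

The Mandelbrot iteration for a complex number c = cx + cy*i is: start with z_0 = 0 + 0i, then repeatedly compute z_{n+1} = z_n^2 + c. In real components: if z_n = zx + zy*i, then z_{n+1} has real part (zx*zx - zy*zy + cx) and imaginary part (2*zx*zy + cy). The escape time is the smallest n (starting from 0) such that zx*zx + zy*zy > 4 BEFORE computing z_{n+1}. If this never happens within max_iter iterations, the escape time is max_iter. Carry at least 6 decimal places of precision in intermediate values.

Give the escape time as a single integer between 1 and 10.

Answer: 10

Derivation:
z_0 = 0 + 0i, c = -0.5860 + -0.1550i
Iter 1: z = -0.5860 + -0.1550i, |z|^2 = 0.3674
Iter 2: z = -0.2666 + 0.0267i, |z|^2 = 0.0718
Iter 3: z = -0.5156 + -0.1692i, |z|^2 = 0.2945
Iter 4: z = -0.3488 + 0.0195i, |z|^2 = 0.1220
Iter 5: z = -0.4647 + -0.1686i, |z|^2 = 0.2444
Iter 6: z = -0.3984 + 0.0017i, |z|^2 = 0.1588
Iter 7: z = -0.4272 + -0.1564i, |z|^2 = 0.2070
Iter 8: z = -0.4279 + -0.0214i, |z|^2 = 0.1836
Iter 9: z = -0.4033 + -0.1367i, |z|^2 = 0.1814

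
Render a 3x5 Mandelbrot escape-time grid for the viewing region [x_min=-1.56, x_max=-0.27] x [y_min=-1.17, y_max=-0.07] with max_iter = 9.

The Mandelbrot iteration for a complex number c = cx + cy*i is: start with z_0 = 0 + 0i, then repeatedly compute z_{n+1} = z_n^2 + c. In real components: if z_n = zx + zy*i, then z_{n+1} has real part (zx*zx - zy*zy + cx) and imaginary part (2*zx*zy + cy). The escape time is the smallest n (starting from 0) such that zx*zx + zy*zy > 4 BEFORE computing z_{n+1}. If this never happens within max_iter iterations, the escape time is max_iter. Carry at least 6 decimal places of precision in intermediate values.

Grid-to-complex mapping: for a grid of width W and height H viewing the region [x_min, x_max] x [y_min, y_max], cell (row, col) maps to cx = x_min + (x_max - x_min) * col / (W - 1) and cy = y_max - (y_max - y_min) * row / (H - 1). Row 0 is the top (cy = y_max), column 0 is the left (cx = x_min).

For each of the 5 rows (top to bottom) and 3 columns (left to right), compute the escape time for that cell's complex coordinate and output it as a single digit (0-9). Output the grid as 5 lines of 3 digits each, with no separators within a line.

(row=0, col=0): c = -1.5600 + -0.0700i → escape time 7
(row=0, col=1): c = -0.9150 + -0.0700i → escape time 9
(row=0, col=2): c = -0.2700 + -0.0700i → escape time 9
(row=1, col=0): c = -1.5600 + -0.3450i → escape time 4
(row=1, col=1): c = -0.9150 + -0.3450i → escape time 8
(row=1, col=2): c = -0.2700 + -0.3450i → escape time 9
(row=2, col=0): c = -1.5600 + -0.6200i → escape time 3
(row=2, col=1): c = -0.9150 + -0.6200i → escape time 5
(row=2, col=2): c = -0.2700 + -0.6200i → escape time 9
(row=3, col=0): c = -1.5600 + -0.8950i → escape time 3
(row=3, col=1): c = -0.9150 + -0.8950i → escape time 3
(row=3, col=2): c = -0.2700 + -0.8950i → escape time 7
(row=4, col=0): c = -1.5600 + -1.1700i → escape time 2
(row=4, col=1): c = -0.9150 + -1.1700i → escape time 3
(row=4, col=2): c = -0.2700 + -1.1700i → escape time 4

Answer: 799
489
359
337
234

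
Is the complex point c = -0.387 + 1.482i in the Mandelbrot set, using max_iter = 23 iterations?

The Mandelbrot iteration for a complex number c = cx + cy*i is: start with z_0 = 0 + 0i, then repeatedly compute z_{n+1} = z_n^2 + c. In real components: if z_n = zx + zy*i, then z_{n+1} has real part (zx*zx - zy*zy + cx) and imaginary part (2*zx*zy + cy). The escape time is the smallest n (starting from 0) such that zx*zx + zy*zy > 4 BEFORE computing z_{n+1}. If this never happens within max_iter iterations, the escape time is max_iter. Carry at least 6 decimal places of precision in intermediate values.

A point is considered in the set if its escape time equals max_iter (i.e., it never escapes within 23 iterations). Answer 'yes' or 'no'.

z_0 = 0 + 0i, c = -0.3870 + 1.4820i
Iter 1: z = -0.3870 + 1.4820i, |z|^2 = 2.3461
Iter 2: z = -2.4336 + 0.3349i, |z|^2 = 6.0344
Escaped at iteration 2

Answer: no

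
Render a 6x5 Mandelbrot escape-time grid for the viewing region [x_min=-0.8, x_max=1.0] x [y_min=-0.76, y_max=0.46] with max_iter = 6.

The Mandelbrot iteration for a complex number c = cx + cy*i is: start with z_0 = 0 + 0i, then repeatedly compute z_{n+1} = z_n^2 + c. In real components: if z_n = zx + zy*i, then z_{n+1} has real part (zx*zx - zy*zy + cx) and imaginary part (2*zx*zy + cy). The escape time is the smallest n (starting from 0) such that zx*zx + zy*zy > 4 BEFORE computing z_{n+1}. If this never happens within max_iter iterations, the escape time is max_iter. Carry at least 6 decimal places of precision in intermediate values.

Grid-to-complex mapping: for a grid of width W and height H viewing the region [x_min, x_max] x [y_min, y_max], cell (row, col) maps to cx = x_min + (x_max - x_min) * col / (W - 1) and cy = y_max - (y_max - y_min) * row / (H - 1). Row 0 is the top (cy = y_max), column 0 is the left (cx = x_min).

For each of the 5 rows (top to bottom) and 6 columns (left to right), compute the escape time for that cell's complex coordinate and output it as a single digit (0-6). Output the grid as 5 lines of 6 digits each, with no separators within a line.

Answer: 666632
666642
666642
666632
466532

Derivation:
(row=0, col=0): c = -0.8000 + 0.4600i → escape time 6
(row=0, col=1): c = -0.4400 + 0.4600i → escape time 6
(row=0, col=2): c = -0.0800 + 0.4600i → escape time 6
(row=0, col=3): c = 0.2800 + 0.4600i → escape time 6
(row=0, col=4): c = 0.6400 + 0.4600i → escape time 3
(row=0, col=5): c = 1.0000 + 0.4600i → escape time 2
(row=1, col=0): c = -0.8000 + 0.1550i → escape time 6
(row=1, col=1): c = -0.4400 + 0.1550i → escape time 6
(row=1, col=2): c = -0.0800 + 0.1550i → escape time 6
(row=1, col=3): c = 0.2800 + 0.1550i → escape time 6
(row=1, col=4): c = 0.6400 + 0.1550i → escape time 4
(row=1, col=5): c = 1.0000 + 0.1550i → escape time 2
(row=2, col=0): c = -0.8000 + -0.1500i → escape time 6
(row=2, col=1): c = -0.4400 + -0.1500i → escape time 6
(row=2, col=2): c = -0.0800 + -0.1500i → escape time 6
(row=2, col=3): c = 0.2800 + -0.1500i → escape time 6
(row=2, col=4): c = 0.6400 + -0.1500i → escape time 4
(row=2, col=5): c = 1.0000 + -0.1500i → escape time 2
(row=3, col=0): c = -0.8000 + -0.4550i → escape time 6
(row=3, col=1): c = -0.4400 + -0.4550i → escape time 6
(row=3, col=2): c = -0.0800 + -0.4550i → escape time 6
(row=3, col=3): c = 0.2800 + -0.4550i → escape time 6
(row=3, col=4): c = 0.6400 + -0.4550i → escape time 3
(row=3, col=5): c = 1.0000 + -0.4550i → escape time 2
(row=4, col=0): c = -0.8000 + -0.7600i → escape time 4
(row=4, col=1): c = -0.4400 + -0.7600i → escape time 6
(row=4, col=2): c = -0.0800 + -0.7600i → escape time 6
(row=4, col=3): c = 0.2800 + -0.7600i → escape time 5
(row=4, col=4): c = 0.6400 + -0.7600i → escape time 3
(row=4, col=5): c = 1.0000 + -0.7600i → escape time 2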